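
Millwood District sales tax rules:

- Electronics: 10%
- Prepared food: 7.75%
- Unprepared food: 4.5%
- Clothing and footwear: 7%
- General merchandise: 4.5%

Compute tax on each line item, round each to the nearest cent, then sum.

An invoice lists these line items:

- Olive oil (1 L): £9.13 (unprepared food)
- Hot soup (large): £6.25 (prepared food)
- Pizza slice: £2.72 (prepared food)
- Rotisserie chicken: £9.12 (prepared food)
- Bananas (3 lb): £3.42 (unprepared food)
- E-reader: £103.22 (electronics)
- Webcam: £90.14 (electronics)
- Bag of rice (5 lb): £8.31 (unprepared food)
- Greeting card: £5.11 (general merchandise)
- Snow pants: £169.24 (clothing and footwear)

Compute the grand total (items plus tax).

£440.40

Olive oil (1 L) £9.13: unprepared food → 4.5% → £0.41
Hot soup (large) £6.25: prepared food → 7.75% → £0.48
Pizza slice £2.72: prepared food → 7.75% → £0.21
Rotisserie chicken £9.12: prepared food → 7.75% → £0.71
Bananas (3 lb) £3.42: unprepared food → 4.5% → £0.15
E-reader £103.22: electronics → 10% → £10.32
Webcam £90.14: electronics → 10% → £9.01
Bag of rice (5 lb) £8.31: unprepared food → 4.5% → £0.37
Greeting card £5.11: general merchandise → 4.5% → £0.23
Snow pants £169.24: clothing and footwear → 7% → £11.85
Subtotal = £406.66; tax = £33.74; total due = £440.40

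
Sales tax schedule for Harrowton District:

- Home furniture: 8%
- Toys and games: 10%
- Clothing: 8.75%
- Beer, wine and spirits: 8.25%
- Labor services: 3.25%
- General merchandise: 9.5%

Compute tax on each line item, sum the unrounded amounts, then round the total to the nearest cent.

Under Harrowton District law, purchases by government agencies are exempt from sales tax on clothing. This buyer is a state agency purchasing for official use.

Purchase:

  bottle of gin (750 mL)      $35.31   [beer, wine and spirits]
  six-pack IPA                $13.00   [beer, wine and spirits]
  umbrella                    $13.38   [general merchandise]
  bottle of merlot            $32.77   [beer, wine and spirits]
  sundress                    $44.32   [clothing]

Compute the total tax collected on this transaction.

Bottle of gin (750 mL) $35.31: beer, wine and spirits → 8.25% → $2.913075
Six-pack IPA $13.00: beer, wine and spirits → 8.25% → $1.0725
Umbrella $13.38: general merchandise → 9.5% → $1.2711
Bottle of merlot $32.77: beer, wine and spirits → 8.25% → $2.703525
Sundress $44.32: clothing, buyer-exempt → 0% → $0.00
Unrounded tax sum = $7.9602 → $7.96

$7.96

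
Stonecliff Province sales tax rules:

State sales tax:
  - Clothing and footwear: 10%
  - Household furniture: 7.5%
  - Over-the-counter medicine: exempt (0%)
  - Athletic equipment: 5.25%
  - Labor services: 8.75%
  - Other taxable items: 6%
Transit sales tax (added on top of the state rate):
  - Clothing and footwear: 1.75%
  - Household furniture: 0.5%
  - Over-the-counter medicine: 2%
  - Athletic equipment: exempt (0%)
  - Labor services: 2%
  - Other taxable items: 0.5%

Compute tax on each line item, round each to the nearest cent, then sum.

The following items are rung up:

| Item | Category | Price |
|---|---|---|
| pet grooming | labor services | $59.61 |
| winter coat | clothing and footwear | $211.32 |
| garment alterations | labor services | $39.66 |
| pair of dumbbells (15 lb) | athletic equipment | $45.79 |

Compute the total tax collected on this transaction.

Pet grooming $59.61: labor services → 8.75% + 2% transit = 10.75% → $6.41
Winter coat $211.32: clothing and footwear → 10% + 1.75% transit = 11.75% → $24.83
Garment alterations $39.66: labor services → 8.75% + 2% transit = 10.75% → $4.26
Pair of dumbbells (15 lb) $45.79: athletic equipment → 5.25% + 0% transit = 5.25% → $2.40
Total tax = $6.41 + $24.83 + $4.26 + $2.40 = $37.90

$37.90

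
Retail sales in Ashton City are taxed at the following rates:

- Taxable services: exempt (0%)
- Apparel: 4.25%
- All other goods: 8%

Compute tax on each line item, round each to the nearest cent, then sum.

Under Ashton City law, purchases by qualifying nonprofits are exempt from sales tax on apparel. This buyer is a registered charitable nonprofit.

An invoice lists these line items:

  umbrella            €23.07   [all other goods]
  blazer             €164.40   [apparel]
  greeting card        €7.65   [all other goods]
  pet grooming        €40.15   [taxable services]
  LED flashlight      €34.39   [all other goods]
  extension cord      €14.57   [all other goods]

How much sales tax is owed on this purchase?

Umbrella €23.07: all other goods → 8% → €1.85
Blazer €164.40: apparel, buyer-exempt → 0% → €0.00
Greeting card €7.65: all other goods → 8% → €0.61
Pet grooming €40.15: taxable services → 0% → €0.00
LED flashlight €34.39: all other goods → 8% → €2.75
Extension cord €14.57: all other goods → 8% → €1.17
Total tax = €1.85 + €0.61 + €2.75 + €1.17 = €6.38

€6.38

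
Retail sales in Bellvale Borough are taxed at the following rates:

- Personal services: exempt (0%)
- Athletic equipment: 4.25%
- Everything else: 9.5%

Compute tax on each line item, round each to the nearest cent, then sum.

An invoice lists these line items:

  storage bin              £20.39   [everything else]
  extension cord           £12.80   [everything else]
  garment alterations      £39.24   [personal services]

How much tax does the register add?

Storage bin £20.39: everything else → 9.5% → £1.94
Extension cord £12.80: everything else → 9.5% → £1.22
Garment alterations £39.24: personal services → 0% → £0.00
Total tax = £1.94 + £1.22 = £3.16

£3.16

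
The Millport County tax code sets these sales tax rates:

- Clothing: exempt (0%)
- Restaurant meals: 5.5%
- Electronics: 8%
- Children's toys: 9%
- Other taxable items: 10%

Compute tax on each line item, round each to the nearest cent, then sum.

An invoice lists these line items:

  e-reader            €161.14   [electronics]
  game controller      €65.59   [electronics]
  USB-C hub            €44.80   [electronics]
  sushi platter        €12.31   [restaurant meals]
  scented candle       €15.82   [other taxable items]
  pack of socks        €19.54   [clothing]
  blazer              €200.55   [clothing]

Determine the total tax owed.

€23.98

E-reader €161.14: electronics → 8% → €12.89
Game controller €65.59: electronics → 8% → €5.25
USB-C hub €44.80: electronics → 8% → €3.58
Sushi platter €12.31: restaurant meals → 5.5% → €0.68
Scented candle €15.82: other taxable items → 10% → €1.58
Pack of socks €19.54: clothing → 0% → €0.00
Blazer €200.55: clothing → 0% → €0.00
Total tax = €12.89 + €5.25 + €3.58 + €0.68 + €1.58 = €23.98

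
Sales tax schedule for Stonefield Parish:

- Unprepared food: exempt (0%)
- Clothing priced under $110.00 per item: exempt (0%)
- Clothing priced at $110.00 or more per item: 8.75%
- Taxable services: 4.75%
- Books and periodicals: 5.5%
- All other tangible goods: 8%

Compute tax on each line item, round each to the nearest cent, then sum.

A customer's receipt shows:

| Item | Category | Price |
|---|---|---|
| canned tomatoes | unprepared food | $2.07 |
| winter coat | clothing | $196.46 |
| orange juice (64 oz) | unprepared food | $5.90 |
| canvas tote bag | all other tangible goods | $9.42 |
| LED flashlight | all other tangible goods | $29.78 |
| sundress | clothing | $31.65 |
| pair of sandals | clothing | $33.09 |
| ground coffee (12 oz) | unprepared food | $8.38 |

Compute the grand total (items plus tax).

$337.07

Canned tomatoes $2.07: unprepared food → 0% → $0.00
Winter coat $196.46: clothing, $110.00 or more → 8.75% → $17.19
Orange juice (64 oz) $5.90: unprepared food → 0% → $0.00
Canvas tote bag $9.42: all other tangible goods → 8% → $0.75
LED flashlight $29.78: all other tangible goods → 8% → $2.38
Sundress $31.65: clothing, under $110.00 → 0% → $0.00
Pair of sandals $33.09: clothing, under $110.00 → 0% → $0.00
Ground coffee (12 oz) $8.38: unprepared food → 0% → $0.00
Subtotal = $316.75; tax = $20.32; total due = $337.07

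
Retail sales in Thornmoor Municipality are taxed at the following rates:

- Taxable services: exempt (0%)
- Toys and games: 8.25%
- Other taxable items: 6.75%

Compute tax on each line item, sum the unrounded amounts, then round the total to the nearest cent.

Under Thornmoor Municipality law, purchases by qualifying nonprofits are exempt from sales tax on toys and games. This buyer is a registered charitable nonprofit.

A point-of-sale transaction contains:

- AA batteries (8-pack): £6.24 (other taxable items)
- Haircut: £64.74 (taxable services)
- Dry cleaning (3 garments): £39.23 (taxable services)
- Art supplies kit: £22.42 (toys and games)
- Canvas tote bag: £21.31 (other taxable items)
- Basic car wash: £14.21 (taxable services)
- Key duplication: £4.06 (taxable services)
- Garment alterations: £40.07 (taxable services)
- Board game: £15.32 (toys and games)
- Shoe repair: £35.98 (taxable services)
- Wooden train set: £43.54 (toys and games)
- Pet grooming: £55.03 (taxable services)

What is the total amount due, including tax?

AA batteries (8-pack) £6.24: other taxable items → 6.75% → £0.4212
Haircut £64.74: taxable services → 0% → £0.00
Dry cleaning (3 garments) £39.23: taxable services → 0% → £0.00
Art supplies kit £22.42: toys and games, buyer-exempt → 0% → £0.00
Canvas tote bag £21.31: other taxable items → 6.75% → £1.438425
Basic car wash £14.21: taxable services → 0% → £0.00
Key duplication £4.06: taxable services → 0% → £0.00
Garment alterations £40.07: taxable services → 0% → £0.00
Board game £15.32: toys and games, buyer-exempt → 0% → £0.00
Shoe repair £35.98: taxable services → 0% → £0.00
Wooden train set £43.54: toys and games, buyer-exempt → 0% → £0.00
Pet grooming £55.03: taxable services → 0% → £0.00
Subtotal = £362.15; unrounded tax = £1.859625 → £1.86; total due = £364.01

£364.01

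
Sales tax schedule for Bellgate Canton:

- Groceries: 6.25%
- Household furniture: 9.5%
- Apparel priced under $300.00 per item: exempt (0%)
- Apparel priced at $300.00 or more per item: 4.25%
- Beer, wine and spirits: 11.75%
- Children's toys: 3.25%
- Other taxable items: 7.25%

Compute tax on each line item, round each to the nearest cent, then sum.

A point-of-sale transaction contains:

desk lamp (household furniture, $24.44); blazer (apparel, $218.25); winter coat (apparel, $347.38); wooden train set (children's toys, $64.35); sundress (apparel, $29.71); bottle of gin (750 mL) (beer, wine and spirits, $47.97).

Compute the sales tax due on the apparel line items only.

$14.76

Blazer $218.25: apparel, under $300.00 → 0% → $0.00
Winter coat $347.38: apparel, $300.00 or more → 4.25% → $14.76
Sundress $29.71: apparel, under $300.00 → 0% → $0.00
Tax on apparel = $0.00 + $14.76 + $0.00 = $14.76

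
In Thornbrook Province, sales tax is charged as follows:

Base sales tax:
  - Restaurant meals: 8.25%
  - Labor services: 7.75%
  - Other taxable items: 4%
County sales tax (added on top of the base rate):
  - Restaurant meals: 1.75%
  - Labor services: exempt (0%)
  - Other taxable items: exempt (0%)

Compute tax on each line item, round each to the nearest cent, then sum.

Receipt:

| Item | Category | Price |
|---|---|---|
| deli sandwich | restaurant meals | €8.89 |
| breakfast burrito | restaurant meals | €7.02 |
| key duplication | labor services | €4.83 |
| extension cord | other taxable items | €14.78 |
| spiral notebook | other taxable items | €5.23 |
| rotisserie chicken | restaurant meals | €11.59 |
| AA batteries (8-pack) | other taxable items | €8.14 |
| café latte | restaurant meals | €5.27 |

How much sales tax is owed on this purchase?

€4.78

Deli sandwich €8.89: restaurant meals → 8.25% + 1.75% county = 10% → €0.89
Breakfast burrito €7.02: restaurant meals → 8.25% + 1.75% county = 10% → €0.70
Key duplication €4.83: labor services → 7.75% + 0% county = 7.75% → €0.37
Extension cord €14.78: other taxable items → 4% + 0% county = 4% → €0.59
Spiral notebook €5.23: other taxable items → 4% + 0% county = 4% → €0.21
Rotisserie chicken €11.59: restaurant meals → 8.25% + 1.75% county = 10% → €1.16
AA batteries (8-pack) €8.14: other taxable items → 4% + 0% county = 4% → €0.33
Café latte €5.27: restaurant meals → 8.25% + 1.75% county = 10% → €0.53
Total tax = €0.89 + €0.70 + €0.37 + €0.59 + €0.21 + €1.16 + €0.33 + €0.53 = €4.78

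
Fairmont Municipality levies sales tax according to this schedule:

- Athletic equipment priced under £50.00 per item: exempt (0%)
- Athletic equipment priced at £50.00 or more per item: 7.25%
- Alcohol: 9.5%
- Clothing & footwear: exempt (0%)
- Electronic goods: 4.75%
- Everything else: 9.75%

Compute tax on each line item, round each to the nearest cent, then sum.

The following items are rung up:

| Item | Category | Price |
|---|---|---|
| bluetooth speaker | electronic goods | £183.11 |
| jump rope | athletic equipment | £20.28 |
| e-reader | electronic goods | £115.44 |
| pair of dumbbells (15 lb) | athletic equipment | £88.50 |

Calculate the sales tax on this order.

£20.60

Bluetooth speaker £183.11: electronic goods → 4.75% → £8.70
Jump rope £20.28: athletic equipment, under £50.00 → 0% → £0.00
E-reader £115.44: electronic goods → 4.75% → £5.48
Pair of dumbbells (15 lb) £88.50: athletic equipment, £50.00 or more → 7.25% → £6.42
Total tax = £8.70 + £5.48 + £6.42 = £20.60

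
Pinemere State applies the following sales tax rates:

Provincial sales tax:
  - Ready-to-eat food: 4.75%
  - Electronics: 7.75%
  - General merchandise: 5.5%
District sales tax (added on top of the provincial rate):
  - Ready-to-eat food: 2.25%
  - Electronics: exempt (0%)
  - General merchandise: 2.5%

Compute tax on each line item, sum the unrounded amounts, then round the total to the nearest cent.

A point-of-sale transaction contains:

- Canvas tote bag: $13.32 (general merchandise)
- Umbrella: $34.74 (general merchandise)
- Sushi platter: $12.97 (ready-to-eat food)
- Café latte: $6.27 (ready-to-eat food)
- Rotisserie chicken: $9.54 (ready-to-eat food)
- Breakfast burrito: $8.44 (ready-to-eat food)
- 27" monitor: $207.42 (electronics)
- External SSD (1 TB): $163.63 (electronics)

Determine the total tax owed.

Canvas tote bag $13.32: general merchandise → 5.5% + 2.5% district = 8% → $1.0656
Umbrella $34.74: general merchandise → 5.5% + 2.5% district = 8% → $2.7792
Sushi platter $12.97: ready-to-eat food → 4.75% + 2.25% district = 7% → $0.9079
Café latte $6.27: ready-to-eat food → 4.75% + 2.25% district = 7% → $0.4389
Rotisserie chicken $9.54: ready-to-eat food → 4.75% + 2.25% district = 7% → $0.6678
Breakfast burrito $8.44: ready-to-eat food → 4.75% + 2.25% district = 7% → $0.5908
27" monitor $207.42: electronics → 7.75% + 0% district = 7.75% → $16.07505
External SSD (1 TB) $163.63: electronics → 7.75% + 0% district = 7.75% → $12.681325
Unrounded tax sum = $35.206575 → $35.21

$35.21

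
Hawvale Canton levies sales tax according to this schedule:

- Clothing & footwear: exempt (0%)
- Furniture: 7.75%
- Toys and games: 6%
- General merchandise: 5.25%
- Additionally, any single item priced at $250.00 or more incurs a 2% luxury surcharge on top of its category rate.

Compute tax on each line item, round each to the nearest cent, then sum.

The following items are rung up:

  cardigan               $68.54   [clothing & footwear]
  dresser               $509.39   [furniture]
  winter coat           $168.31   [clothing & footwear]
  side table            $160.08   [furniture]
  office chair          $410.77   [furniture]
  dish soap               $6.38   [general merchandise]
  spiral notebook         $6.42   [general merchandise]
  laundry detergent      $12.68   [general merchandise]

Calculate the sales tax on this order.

Cardigan $68.54: clothing & footwear → 0% → $0.00
Dresser $509.39: furniture → 7.75% + 2% surcharge = 9.75% → $49.67
Winter coat $168.31: clothing & footwear → 0% → $0.00
Side table $160.08: furniture → 7.75% → $12.41
Office chair $410.77: furniture → 7.75% + 2% surcharge = 9.75% → $40.05
Dish soap $6.38: general merchandise → 5.25% → $0.33
Spiral notebook $6.42: general merchandise → 5.25% → $0.34
Laundry detergent $12.68: general merchandise → 5.25% → $0.67
Total tax = $49.67 + $12.41 + $40.05 + $0.33 + $0.34 + $0.67 = $103.47

$103.47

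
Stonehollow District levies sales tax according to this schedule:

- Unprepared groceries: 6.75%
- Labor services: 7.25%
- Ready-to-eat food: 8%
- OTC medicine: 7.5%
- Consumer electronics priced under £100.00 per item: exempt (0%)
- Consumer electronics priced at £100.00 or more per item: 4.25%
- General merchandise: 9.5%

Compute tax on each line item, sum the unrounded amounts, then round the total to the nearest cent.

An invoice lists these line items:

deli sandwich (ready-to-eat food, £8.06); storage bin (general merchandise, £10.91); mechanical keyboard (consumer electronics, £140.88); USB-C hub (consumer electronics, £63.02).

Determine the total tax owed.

Deli sandwich £8.06: ready-to-eat food → 8% → £0.6448
Storage bin £10.91: general merchandise → 9.5% → £1.03645
Mechanical keyboard £140.88: consumer electronics, £100.00 or more → 4.25% → £5.9874
USB-C hub £63.02: consumer electronics, under £100.00 → 0% → £0.00
Unrounded tax sum = £7.66865 → £7.67

£7.67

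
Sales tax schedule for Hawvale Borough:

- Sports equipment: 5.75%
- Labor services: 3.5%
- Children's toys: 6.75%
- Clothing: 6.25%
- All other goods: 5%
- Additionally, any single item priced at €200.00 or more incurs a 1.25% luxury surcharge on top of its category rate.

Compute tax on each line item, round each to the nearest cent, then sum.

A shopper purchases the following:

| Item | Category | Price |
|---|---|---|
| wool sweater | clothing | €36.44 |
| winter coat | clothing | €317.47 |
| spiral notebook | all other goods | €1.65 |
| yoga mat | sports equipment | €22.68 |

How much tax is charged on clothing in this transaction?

Wool sweater €36.44: clothing → 6.25% → €2.28
Winter coat €317.47: clothing → 6.25% + 1.25% surcharge = 7.5% → €23.81
Tax on clothing = €2.28 + €23.81 = €26.09

€26.09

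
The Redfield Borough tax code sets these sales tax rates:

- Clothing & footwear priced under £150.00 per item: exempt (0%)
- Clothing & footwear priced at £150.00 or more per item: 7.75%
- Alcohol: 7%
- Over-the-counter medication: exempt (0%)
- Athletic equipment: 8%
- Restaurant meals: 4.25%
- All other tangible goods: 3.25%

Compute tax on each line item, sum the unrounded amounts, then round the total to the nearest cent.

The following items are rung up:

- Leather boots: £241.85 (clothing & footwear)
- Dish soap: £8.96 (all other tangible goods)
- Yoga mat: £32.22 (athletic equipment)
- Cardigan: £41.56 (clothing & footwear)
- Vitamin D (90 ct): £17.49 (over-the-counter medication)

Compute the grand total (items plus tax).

£363.69

Leather boots £241.85: clothing & footwear, £150.00 or more → 7.75% → £18.743375
Dish soap £8.96: all other tangible goods → 3.25% → £0.2912
Yoga mat £32.22: athletic equipment → 8% → £2.5776
Cardigan £41.56: clothing & footwear, under £150.00 → 0% → £0.00
Vitamin D (90 ct) £17.49: over-the-counter medication → 0% → £0.00
Subtotal = £342.08; unrounded tax = £21.612175 → £21.61; total due = £363.69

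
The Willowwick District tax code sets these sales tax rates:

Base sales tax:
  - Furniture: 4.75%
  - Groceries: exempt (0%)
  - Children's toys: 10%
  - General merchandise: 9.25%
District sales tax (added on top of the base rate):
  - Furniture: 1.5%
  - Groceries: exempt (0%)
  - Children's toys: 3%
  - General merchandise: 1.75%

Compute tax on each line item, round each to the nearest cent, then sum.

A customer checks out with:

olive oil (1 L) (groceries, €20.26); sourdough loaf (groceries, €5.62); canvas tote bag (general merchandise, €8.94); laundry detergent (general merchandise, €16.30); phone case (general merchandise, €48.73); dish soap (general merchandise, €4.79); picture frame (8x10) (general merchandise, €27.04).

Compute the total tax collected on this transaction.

€11.63

Olive oil (1 L) €20.26: groceries → 0% + 0% district = 0% → €0.00
Sourdough loaf €5.62: groceries → 0% + 0% district = 0% → €0.00
Canvas tote bag €8.94: general merchandise → 9.25% + 1.75% district = 11% → €0.98
Laundry detergent €16.30: general merchandise → 9.25% + 1.75% district = 11% → €1.79
Phone case €48.73: general merchandise → 9.25% + 1.75% district = 11% → €5.36
Dish soap €4.79: general merchandise → 9.25% + 1.75% district = 11% → €0.53
Picture frame (8x10) €27.04: general merchandise → 9.25% + 1.75% district = 11% → €2.97
Total tax = €0.98 + €1.79 + €5.36 + €0.53 + €2.97 = €11.63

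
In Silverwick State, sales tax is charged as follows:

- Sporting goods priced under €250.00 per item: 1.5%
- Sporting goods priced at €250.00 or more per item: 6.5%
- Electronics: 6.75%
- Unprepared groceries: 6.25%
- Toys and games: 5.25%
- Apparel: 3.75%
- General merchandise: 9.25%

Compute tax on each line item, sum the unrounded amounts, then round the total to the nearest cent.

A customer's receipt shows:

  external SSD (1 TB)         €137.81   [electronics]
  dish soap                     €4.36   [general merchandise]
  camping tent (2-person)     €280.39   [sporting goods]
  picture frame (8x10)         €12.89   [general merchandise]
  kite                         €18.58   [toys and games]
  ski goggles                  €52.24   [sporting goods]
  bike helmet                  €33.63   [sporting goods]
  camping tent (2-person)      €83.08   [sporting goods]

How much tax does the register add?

€32.63

External SSD (1 TB) €137.81: electronics → 6.75% → €9.302175
Dish soap €4.36: general merchandise → 9.25% → €0.4033
Camping tent (2-person) €280.39: sporting goods, €250.00 or more → 6.5% → €18.22535
Picture frame (8x10) €12.89: general merchandise → 9.25% → €1.192325
Kite €18.58: toys and games → 5.25% → €0.97545
Ski goggles €52.24: sporting goods, under €250.00 → 1.5% → €0.7836
Bike helmet €33.63: sporting goods, under €250.00 → 1.5% → €0.50445
Camping tent (2-person) €83.08: sporting goods, under €250.00 → 1.5% → €1.2462
Unrounded tax sum = €32.63285 → €32.63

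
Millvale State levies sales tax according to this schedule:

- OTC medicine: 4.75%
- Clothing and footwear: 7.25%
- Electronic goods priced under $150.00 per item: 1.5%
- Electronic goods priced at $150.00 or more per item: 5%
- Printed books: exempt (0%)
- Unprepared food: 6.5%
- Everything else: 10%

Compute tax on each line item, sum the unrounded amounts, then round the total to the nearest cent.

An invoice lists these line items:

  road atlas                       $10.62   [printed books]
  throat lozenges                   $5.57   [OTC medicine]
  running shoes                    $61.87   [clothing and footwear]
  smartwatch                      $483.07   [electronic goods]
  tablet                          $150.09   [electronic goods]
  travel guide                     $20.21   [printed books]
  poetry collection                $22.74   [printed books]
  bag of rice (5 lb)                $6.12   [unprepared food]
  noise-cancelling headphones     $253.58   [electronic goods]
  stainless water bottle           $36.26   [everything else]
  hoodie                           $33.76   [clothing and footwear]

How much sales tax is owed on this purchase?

$55.56

Road atlas $10.62: printed books → 0% → $0.00
Throat lozenges $5.57: OTC medicine → 4.75% → $0.264575
Running shoes $61.87: clothing and footwear → 7.25% → $4.485575
Smartwatch $483.07: electronic goods, $150.00 or more → 5% → $24.1535
Tablet $150.09: electronic goods, $150.00 or more → 5% → $7.5045
Travel guide $20.21: printed books → 0% → $0.00
Poetry collection $22.74: printed books → 0% → $0.00
Bag of rice (5 lb) $6.12: unprepared food → 6.5% → $0.3978
Noise-cancelling headphones $253.58: electronic goods, $150.00 or more → 5% → $12.679
Stainless water bottle $36.26: everything else → 10% → $3.626
Hoodie $33.76: clothing and footwear → 7.25% → $2.4476
Unrounded tax sum = $55.55855 → $55.56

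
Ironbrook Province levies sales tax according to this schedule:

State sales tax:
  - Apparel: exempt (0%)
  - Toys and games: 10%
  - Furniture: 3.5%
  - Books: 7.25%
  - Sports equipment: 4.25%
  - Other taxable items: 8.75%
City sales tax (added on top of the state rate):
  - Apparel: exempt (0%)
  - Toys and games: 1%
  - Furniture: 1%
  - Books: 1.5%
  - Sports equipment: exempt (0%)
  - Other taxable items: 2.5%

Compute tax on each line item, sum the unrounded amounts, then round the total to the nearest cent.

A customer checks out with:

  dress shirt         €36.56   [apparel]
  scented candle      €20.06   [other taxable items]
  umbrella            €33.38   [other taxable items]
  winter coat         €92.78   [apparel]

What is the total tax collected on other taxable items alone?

Scented candle €20.06: other taxable items → 8.75% + 2.5% city = 11.25% → €2.25675
Umbrella €33.38: other taxable items → 8.75% + 2.5% city = 11.25% → €3.75525
Tax on other taxable items: unrounded sum = €6.012 → €6.01

€6.01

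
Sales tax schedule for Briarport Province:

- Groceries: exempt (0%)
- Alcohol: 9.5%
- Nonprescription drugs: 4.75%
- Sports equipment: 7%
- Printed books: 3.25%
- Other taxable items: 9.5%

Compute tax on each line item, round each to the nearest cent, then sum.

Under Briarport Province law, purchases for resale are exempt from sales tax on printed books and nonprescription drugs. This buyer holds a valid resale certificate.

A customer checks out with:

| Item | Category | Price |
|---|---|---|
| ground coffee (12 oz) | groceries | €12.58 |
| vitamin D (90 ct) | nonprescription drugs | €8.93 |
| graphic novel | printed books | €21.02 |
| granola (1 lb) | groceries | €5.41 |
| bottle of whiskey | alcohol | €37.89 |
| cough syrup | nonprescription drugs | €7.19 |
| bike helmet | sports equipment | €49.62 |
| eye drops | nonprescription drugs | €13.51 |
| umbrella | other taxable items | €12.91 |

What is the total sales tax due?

Ground coffee (12 oz) €12.58: groceries → 0% → €0.00
Vitamin D (90 ct) €8.93: nonprescription drugs, buyer-exempt → 0% → €0.00
Graphic novel €21.02: printed books, buyer-exempt → 0% → €0.00
Granola (1 lb) €5.41: groceries → 0% → €0.00
Bottle of whiskey €37.89: alcohol → 9.5% → €3.60
Cough syrup €7.19: nonprescription drugs, buyer-exempt → 0% → €0.00
Bike helmet €49.62: sports equipment → 7% → €3.47
Eye drops €13.51: nonprescription drugs, buyer-exempt → 0% → €0.00
Umbrella €12.91: other taxable items → 9.5% → €1.23
Total tax = €3.60 + €3.47 + €1.23 = €8.30

€8.30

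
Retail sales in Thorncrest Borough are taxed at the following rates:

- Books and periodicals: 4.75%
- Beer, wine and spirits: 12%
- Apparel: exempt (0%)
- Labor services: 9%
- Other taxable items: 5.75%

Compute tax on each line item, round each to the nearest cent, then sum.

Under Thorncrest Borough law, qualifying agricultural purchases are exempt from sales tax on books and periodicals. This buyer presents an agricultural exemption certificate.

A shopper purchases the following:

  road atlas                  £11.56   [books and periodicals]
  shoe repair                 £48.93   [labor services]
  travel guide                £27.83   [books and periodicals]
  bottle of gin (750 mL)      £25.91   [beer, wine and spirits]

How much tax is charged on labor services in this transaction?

Shoe repair £48.93: labor services → 9% → £4.40
Tax on labor services = £4.40

£4.40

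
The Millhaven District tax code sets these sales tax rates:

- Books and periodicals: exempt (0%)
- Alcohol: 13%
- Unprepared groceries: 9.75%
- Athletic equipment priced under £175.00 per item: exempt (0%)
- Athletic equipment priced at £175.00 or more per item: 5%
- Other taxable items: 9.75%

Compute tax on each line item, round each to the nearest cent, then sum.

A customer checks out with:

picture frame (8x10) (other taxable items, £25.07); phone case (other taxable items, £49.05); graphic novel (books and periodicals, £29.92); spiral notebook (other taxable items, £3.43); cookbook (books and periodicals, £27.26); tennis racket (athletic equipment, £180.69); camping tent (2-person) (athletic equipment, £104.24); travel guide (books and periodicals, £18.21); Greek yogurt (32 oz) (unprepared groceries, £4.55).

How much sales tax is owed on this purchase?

Picture frame (8x10) £25.07: other taxable items → 9.75% → £2.44
Phone case £49.05: other taxable items → 9.75% → £4.78
Graphic novel £29.92: books and periodicals → 0% → £0.00
Spiral notebook £3.43: other taxable items → 9.75% → £0.33
Cookbook £27.26: books and periodicals → 0% → £0.00
Tennis racket £180.69: athletic equipment, £175.00 or more → 5% → £9.03
Camping tent (2-person) £104.24: athletic equipment, under £175.00 → 0% → £0.00
Travel guide £18.21: books and periodicals → 0% → £0.00
Greek yogurt (32 oz) £4.55: unprepared groceries → 9.75% → £0.44
Total tax = £2.44 + £4.78 + £0.33 + £9.03 + £0.44 = £17.02

£17.02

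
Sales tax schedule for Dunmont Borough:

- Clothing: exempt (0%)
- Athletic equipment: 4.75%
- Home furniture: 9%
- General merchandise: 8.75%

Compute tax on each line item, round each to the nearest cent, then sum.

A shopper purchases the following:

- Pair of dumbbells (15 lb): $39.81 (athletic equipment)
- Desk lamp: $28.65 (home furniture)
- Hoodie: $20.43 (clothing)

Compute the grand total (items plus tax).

$93.36

Pair of dumbbells (15 lb) $39.81: athletic equipment → 4.75% → $1.89
Desk lamp $28.65: home furniture → 9% → $2.58
Hoodie $20.43: clothing → 0% → $0.00
Subtotal = $88.89; tax = $4.47; total due = $93.36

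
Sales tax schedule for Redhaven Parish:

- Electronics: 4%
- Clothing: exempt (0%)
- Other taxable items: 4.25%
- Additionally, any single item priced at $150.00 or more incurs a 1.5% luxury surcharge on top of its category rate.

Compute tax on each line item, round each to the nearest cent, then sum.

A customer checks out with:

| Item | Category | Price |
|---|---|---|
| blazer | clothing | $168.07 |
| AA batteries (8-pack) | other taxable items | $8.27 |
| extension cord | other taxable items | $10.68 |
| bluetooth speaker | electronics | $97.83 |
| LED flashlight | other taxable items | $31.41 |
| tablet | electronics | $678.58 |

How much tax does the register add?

Blazer $168.07: clothing → 0% + 1.5% surcharge = 1.5% → $2.52
AA batteries (8-pack) $8.27: other taxable items → 4.25% → $0.35
Extension cord $10.68: other taxable items → 4.25% → $0.45
Bluetooth speaker $97.83: electronics → 4% → $3.91
LED flashlight $31.41: other taxable items → 4.25% → $1.33
Tablet $678.58: electronics → 4% + 1.5% surcharge = 5.5% → $37.32
Total tax = $2.52 + $0.35 + $0.45 + $3.91 + $1.33 + $37.32 = $45.88

$45.88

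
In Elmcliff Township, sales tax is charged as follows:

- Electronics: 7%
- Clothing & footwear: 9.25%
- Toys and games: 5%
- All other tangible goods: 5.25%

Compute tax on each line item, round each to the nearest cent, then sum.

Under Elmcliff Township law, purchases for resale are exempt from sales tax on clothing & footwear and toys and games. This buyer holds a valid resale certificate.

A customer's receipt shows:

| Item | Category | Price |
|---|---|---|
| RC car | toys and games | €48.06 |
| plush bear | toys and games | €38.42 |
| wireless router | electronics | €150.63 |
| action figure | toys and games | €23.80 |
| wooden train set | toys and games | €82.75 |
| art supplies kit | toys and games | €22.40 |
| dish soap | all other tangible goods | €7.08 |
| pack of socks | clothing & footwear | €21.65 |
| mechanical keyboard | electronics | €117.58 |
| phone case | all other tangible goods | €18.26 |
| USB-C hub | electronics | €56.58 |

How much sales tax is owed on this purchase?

RC car €48.06: toys and games, buyer-exempt → 0% → €0.00
Plush bear €38.42: toys and games, buyer-exempt → 0% → €0.00
Wireless router €150.63: electronics → 7% → €10.54
Action figure €23.80: toys and games, buyer-exempt → 0% → €0.00
Wooden train set €82.75: toys and games, buyer-exempt → 0% → €0.00
Art supplies kit €22.40: toys and games, buyer-exempt → 0% → €0.00
Dish soap €7.08: all other tangible goods → 5.25% → €0.37
Pack of socks €21.65: clothing & footwear, buyer-exempt → 0% → €0.00
Mechanical keyboard €117.58: electronics → 7% → €8.23
Phone case €18.26: all other tangible goods → 5.25% → €0.96
USB-C hub €56.58: electronics → 7% → €3.96
Total tax = €10.54 + €0.37 + €8.23 + €0.96 + €3.96 = €24.06

€24.06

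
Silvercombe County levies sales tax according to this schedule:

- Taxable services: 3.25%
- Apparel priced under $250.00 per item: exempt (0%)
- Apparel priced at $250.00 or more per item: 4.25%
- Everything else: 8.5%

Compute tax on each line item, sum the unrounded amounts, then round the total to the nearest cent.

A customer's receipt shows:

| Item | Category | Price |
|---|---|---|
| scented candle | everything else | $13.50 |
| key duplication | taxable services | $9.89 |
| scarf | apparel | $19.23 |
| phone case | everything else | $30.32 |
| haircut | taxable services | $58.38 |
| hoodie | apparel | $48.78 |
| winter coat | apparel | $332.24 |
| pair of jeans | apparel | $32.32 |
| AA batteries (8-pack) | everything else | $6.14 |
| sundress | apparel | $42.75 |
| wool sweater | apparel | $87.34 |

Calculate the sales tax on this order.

$20.59

Scented candle $13.50: everything else → 8.5% → $1.1475
Key duplication $9.89: taxable services → 3.25% → $0.321425
Scarf $19.23: apparel, under $250.00 → 0% → $0.00
Phone case $30.32: everything else → 8.5% → $2.5772
Haircut $58.38: taxable services → 3.25% → $1.89735
Hoodie $48.78: apparel, under $250.00 → 0% → $0.00
Winter coat $332.24: apparel, $250.00 or more → 4.25% → $14.1202
Pair of jeans $32.32: apparel, under $250.00 → 0% → $0.00
AA batteries (8-pack) $6.14: everything else → 8.5% → $0.5219
Sundress $42.75: apparel, under $250.00 → 0% → $0.00
Wool sweater $87.34: apparel, under $250.00 → 0% → $0.00
Unrounded tax sum = $20.585575 → $20.59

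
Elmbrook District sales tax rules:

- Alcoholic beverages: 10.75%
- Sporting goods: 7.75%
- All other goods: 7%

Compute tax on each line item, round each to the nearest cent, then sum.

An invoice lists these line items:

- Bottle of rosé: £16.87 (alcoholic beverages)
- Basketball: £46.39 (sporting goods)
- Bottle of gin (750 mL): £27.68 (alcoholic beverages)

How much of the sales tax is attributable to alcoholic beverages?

Bottle of rosé £16.87: alcoholic beverages → 10.75% → £1.81
Bottle of gin (750 mL) £27.68: alcoholic beverages → 10.75% → £2.98
Tax on alcoholic beverages = £1.81 + £2.98 = £4.79

£4.79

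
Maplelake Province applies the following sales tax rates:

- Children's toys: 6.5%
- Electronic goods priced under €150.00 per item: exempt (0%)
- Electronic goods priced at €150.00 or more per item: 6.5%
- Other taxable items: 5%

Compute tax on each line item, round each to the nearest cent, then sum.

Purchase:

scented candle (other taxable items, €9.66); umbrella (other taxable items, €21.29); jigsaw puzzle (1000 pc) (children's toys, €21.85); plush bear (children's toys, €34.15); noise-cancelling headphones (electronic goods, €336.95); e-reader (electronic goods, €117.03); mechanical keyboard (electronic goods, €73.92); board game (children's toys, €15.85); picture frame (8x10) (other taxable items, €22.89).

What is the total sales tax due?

Scented candle €9.66: other taxable items → 5% → €0.48
Umbrella €21.29: other taxable items → 5% → €1.06
Jigsaw puzzle (1000 pc) €21.85: children's toys → 6.5% → €1.42
Plush bear €34.15: children's toys → 6.5% → €2.22
Noise-cancelling headphones €336.95: electronic goods, €150.00 or more → 6.5% → €21.90
E-reader €117.03: electronic goods, under €150.00 → 0% → €0.00
Mechanical keyboard €73.92: electronic goods, under €150.00 → 0% → €0.00
Board game €15.85: children's toys → 6.5% → €1.03
Picture frame (8x10) €22.89: other taxable items → 5% → €1.14
Total tax = €0.48 + €1.06 + €1.42 + €2.22 + €21.90 + €1.03 + €1.14 = €29.25

€29.25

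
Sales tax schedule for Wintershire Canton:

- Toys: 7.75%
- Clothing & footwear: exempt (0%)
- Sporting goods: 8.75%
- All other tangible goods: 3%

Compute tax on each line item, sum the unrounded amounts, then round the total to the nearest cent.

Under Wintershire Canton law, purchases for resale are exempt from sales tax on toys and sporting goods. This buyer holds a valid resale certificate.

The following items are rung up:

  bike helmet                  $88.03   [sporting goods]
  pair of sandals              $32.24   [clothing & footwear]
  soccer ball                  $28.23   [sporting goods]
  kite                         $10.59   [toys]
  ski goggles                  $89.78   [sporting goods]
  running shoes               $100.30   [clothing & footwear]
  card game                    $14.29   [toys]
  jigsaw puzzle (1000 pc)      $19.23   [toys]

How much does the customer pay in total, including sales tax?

$382.69

Bike helmet $88.03: sporting goods, buyer-exempt → 0% → $0.00
Pair of sandals $32.24: clothing & footwear → 0% → $0.00
Soccer ball $28.23: sporting goods, buyer-exempt → 0% → $0.00
Kite $10.59: toys, buyer-exempt → 0% → $0.00
Ski goggles $89.78: sporting goods, buyer-exempt → 0% → $0.00
Running shoes $100.30: clothing & footwear → 0% → $0.00
Card game $14.29: toys, buyer-exempt → 0% → $0.00
Jigsaw puzzle (1000 pc) $19.23: toys, buyer-exempt → 0% → $0.00
Subtotal = $382.69; unrounded tax = $0.00 → $0.00; total due = $382.69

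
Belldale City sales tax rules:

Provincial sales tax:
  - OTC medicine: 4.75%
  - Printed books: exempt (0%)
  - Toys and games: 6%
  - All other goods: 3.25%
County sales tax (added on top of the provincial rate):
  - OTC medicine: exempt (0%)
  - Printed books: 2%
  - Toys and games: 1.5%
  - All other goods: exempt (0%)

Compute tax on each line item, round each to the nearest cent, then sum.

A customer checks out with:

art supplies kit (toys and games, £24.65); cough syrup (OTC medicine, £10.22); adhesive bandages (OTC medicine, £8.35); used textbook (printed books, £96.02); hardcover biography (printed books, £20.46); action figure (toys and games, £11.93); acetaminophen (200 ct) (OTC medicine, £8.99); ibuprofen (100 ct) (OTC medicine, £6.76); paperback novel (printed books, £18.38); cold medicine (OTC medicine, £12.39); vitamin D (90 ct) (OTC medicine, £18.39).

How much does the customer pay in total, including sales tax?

Art supplies kit £24.65: toys and games → 6% + 1.5% county = 7.5% → £1.85
Cough syrup £10.22: OTC medicine → 4.75% + 0% county = 4.75% → £0.49
Adhesive bandages £8.35: OTC medicine → 4.75% + 0% county = 4.75% → £0.40
Used textbook £96.02: printed books → 0% + 2% county = 2% → £1.92
Hardcover biography £20.46: printed books → 0% + 2% county = 2% → £0.41
Action figure £11.93: toys and games → 6% + 1.5% county = 7.5% → £0.89
Acetaminophen (200 ct) £8.99: OTC medicine → 4.75% + 0% county = 4.75% → £0.43
Ibuprofen (100 ct) £6.76: OTC medicine → 4.75% + 0% county = 4.75% → £0.32
Paperback novel £18.38: printed books → 0% + 2% county = 2% → £0.37
Cold medicine £12.39: OTC medicine → 4.75% + 0% county = 4.75% → £0.59
Vitamin D (90 ct) £18.39: OTC medicine → 4.75% + 0% county = 4.75% → £0.87
Subtotal = £236.54; tax = £8.54; total due = £245.08

£245.08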